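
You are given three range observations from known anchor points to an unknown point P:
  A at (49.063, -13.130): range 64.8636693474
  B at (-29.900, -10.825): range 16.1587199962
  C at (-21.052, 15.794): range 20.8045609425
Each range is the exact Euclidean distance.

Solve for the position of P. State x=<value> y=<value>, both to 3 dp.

eq1: (x − 49.063)² + (y + 13.130)² = 64.8636693474²
eq2: (x + 29.900)² + (y + 10.825)² = 16.1587199962²
eq3: (x + 21.052)² + (y − 15.794)² = 20.8045609425²
eq3−eq1, eq3−eq2 (x²,y² cancel):
  140.230·x − 57.848·y = -1887.528116
  -17.696·x − 53.238·y = 490.279009
det = 140.230·-53.238 − -57.848·-17.696 = -8489.242948
x = (-1887.528116·-53.238 − -57.848·490.279009) / -8489.242948 = -15.178018
y = (140.230·490.279009 − -1887.528116·-17.696) / -8489.242948 = -4.164108

x=-15.178 y=-4.164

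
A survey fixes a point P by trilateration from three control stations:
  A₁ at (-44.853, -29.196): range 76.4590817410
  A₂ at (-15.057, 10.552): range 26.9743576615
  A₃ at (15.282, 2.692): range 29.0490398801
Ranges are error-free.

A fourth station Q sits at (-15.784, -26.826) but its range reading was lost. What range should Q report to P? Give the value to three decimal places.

59.755

eq1: (x + 44.853)² + (y + 29.196)² = 76.4590817410²
eq2: (x + 15.057)² + (y − 10.552)² = 26.9743576615²
eq3: (x − 15.282)² + (y − 2.692)² = 29.0490398801²
eq2−eq1, eq2−eq3 (x²,y² cancel):
  -59.592·x − 79.496·y = -2592.235137
  60.678·x − 15.720·y = -213.502312
det = -59.592·-15.720 − -79.496·60.678 = 5760.444528
x = (-2592.235137·-15.720 − -79.496·-213.502312) / 5760.444528 = 4.127695
y = (-59.592·-213.502312 − -2592.235137·60.678) / 5760.444528 = 29.514159
|P − Q| = √((4.127695 − -15.784)² + (29.514159 − -26.826)²) = 59.755243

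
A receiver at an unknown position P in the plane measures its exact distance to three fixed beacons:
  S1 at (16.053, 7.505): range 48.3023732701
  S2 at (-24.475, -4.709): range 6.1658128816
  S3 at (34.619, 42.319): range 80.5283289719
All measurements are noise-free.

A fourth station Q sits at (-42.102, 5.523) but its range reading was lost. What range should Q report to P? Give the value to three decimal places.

15.469

eq1: (x − 16.053)² + (y − 7.505)² = 48.3023732701²
eq2: (x + 24.475)² + (y + 4.709)² = 6.1658128816²
eq3: (x − 34.619)² + (y − 42.319)² = 80.5283289719²
eq1−eq3, eq1−eq2 (x²,y² cancel):
  37.132·x + 69.628·y = -1476.343415
  -81.056·x − 24.428·y = 2602.278487
det = 37.132·-24.428 − 69.628·-81.056 = 4736.706672
x = (-1476.343415·-24.428 − 69.628·2602.278487) / 4736.706672 = -30.638868
y = (37.132·2602.278487 − -1476.343415·-81.056) / 4736.706672 = -4.863862
|P − Q| = √((-30.638868 − -42.102)² + (-4.863862 − 5.523)²) = 15.469011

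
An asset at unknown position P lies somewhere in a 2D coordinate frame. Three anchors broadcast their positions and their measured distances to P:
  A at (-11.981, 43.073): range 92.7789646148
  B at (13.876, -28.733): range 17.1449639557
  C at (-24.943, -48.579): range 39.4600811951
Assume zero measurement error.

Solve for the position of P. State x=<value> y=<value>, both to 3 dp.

eq1: (x + 11.981)² + (y − 43.073)² = 92.7789646148²
eq2: (x − 13.876)² + (y + 28.733)² = 17.1449639557²
eq3: (x + 24.943)² + (y + 48.579)² = 39.4600811951²
eq1−eq2, eq1−eq3 (x²,y² cancel):
  51.714·x − 143.612·y = 7333.287461
  -25.924·x − 183.304·y = 8034.083067
det = 51.714·-183.304 − -143.612·-25.924 = -13202.380544
x = (7333.287461·-183.304 − -143.612·8034.083067) / -13202.380544 = 14.423928
y = (51.714·8034.083067 − 7333.287461·-25.924) / -13202.380544 = -45.869206

x=14.424 y=-45.869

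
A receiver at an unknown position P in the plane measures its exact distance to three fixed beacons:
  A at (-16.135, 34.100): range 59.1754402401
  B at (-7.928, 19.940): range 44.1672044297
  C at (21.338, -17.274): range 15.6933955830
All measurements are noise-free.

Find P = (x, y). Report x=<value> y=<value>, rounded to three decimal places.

eq1: (x + 16.135)² + (y − 34.100)² = 59.1754402401²
eq2: (x + 7.928)² + (y − 19.940)² = 44.1672044297²
eq3: (x − 21.338)² + (y + 17.274)² = 15.6933955830²
eq2−eq1, eq2−eq3 (x²,y² cancel):
  -16.414·x + 28.320·y = -588.299339
  58.532·x − 74.428·y = 1997.703818
det = -16.414·-74.428 − 28.320·58.532 = -435.965048
x = (-588.299339·-74.428 − 28.320·1997.703818) / -435.965048 = 29.334987
y = (-16.414·1997.703818 − -588.299339·58.532) / -435.965048 = -3.771005

x=29.335 y=-3.771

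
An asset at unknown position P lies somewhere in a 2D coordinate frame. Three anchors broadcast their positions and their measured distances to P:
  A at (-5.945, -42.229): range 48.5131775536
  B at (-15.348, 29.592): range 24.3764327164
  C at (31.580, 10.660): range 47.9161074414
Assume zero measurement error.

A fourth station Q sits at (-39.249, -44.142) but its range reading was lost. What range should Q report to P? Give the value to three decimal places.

54.556

eq1: (x + 5.945)² + (y + 42.229)² = 48.5131775536²
eq2: (x + 15.348)² + (y − 29.592)² = 24.3764327164²
eq3: (x − 31.580)² + (y − 10.660)² = 47.9161074414²
eq2−eq1, eq2−eq3 (x²,y² cancel):
  18.806·x − 143.642·y = -1051.934026
  93.856·x − 37.864·y = -1702.058448
det = 18.806·-37.864 − -143.642·93.856 = 12769.593168
x = (-1051.934026·-37.864 − -143.642·-1702.058448) / 12769.593168 = -16.026873
y = (18.806·-1702.058448 − -1051.934026·93.856) / 12769.593168 = 5.225022
|P − Q| = √((-16.026873 − -39.249)² + (5.225022 − -44.142)²) = 54.556118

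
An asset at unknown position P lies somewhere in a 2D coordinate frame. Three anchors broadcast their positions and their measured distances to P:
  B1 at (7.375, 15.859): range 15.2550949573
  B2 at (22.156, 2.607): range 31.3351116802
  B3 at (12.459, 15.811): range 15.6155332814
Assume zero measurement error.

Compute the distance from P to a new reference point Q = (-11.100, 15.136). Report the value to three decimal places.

eq1: (x − 7.375)² + (y − 15.859)² = 15.2550949573²
eq2: (x − 22.156)² + (y − 2.607)² = 31.3351116802²
eq3: (x − 12.459)² + (y − 15.811)² = 15.6155332814²
eq3−eq2, eq3−eq1 (x²,y² cancel):
  19.394·x − 26.408·y = -645.573961
  -10.168·x + 0.096·y = -88.188938
det = 19.394·0.096 − -26.408·-10.168 = -266.654720
x = (-645.573961·0.096 − -26.408·-88.188938) / -266.654720 = 8.966159
y = (19.394·-88.188938 − -645.573961·-10.168) / -266.654720 = 31.030886
|P − Q| = √((8.966159 − -11.100)² + (31.030886 − 15.136)²) = 25.598792

25.599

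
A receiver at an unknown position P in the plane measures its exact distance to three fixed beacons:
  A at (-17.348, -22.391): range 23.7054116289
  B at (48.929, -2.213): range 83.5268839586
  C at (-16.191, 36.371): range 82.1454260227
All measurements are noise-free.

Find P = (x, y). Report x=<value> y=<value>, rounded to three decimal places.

eq1: (x + 17.348)² + (y + 22.391)² = 23.7054116289²
eq2: (x − 48.929)² + (y + 2.213)² = 83.5268839586²
eq3: (x + 16.191)² + (y − 36.371)² = 82.1454260227²
eq1−eq3, eq1−eq2 (x²,y² cancel):
  2.314·x + 117.524·y = -5403.236339
  132.554·x + 40.356·y = -4818.159378
det = 2.314·40.356 − 117.524·132.554 = -15484.892512
x = (-5403.236339·40.356 − 117.524·-4818.159378) / -15484.892512 = -22.486198
y = (2.314·-4818.159378 − -5403.236339·132.554) / -15484.892512 = -45.532855

x=-22.486 y=-45.533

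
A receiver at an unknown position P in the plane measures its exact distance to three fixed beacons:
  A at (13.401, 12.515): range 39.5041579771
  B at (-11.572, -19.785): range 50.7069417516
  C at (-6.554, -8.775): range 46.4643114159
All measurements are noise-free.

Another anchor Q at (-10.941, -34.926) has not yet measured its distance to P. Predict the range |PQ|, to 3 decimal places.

eq1: (x − 13.401)² + (y − 12.515)² = 39.5041579771²
eq2: (x + 11.572)² + (y + 19.785)² = 50.7069417516²
eq3: (x + 6.554)² + (y + 8.775)² = 46.4643114159²
eq2−eq1, eq2−eq3 (x²,y² cancel):
  49.946·x + 64.600·y = 821.470061
  10.036·x + 22.020·y = 6.859838
det = 49.946·22.020 − 64.600·10.036 = 451.485320
x = (821.470061·22.020 − 64.600·6.859838) / 451.485320 = 39.083497
y = (49.946·6.859838 − 821.470061·10.036) / 451.485320 = -17.501460
|P − Q| = √((39.083497 − -10.941)² + (-17.501460 − -34.926)²) = 52.972303

52.972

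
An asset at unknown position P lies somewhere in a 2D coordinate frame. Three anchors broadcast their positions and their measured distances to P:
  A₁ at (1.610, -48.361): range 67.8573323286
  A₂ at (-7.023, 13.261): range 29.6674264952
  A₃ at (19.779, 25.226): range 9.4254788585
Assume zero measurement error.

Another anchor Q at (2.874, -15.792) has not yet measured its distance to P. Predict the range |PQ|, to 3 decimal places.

37.532

eq1: (x − 1.610)² + (y + 48.361)² = 67.8573323286²
eq2: (x + 7.023)² + (y − 13.261)² = 29.6674264952²
eq3: (x − 19.779)² + (y − 25.226)² = 9.4254788585²
eq2−eq3, eq2−eq1 (x²,y² cancel):
  53.604·x + 23.930·y = 1593.699810
  17.266·x − 123.244·y = -1608.259585
det = 53.604·-123.244 − 23.930·17.266 = -7019.546756
x = (1593.699810·-123.244 − 23.930·-1608.259585) / -7019.546756 = 22.498360
y = (53.604·-1608.259585 − 1593.699810·17.266) / -7019.546756 = 16.201326
|P − Q| = √((22.498360 − 2.874)² + (16.201326 − -15.792)²) = 37.532498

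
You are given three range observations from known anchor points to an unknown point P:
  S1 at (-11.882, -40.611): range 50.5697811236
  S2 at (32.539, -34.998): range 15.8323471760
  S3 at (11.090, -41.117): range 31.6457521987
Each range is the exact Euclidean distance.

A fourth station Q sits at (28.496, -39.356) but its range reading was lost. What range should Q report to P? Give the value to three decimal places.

20.852

eq1: (x + 11.882)² + (y + 40.611)² = 50.5697811236²
eq2: (x − 32.539)² + (y + 34.998)² = 15.8323471760²
eq3: (x − 11.090)² + (y + 41.117)² = 31.6457521987²
eq3−eq1, eq3−eq2 (x²,y² cancel):
  -45.944·x + 1.012·y = -1579.009675
  42.898·x + 12.238·y = 1220.841151
det = -45.944·12.238 − 1.012·42.898 = -605.675448
x = (-1579.009675·12.238 − 1.012·1220.841151) / -605.675448 = 33.944601
y = (-45.944·1220.841151 − -1579.009675·42.898) / -605.675448 = -19.228171
|P − Q| = √((33.944601 − 28.496)² + (-19.228171 − -39.356)²) = 20.852260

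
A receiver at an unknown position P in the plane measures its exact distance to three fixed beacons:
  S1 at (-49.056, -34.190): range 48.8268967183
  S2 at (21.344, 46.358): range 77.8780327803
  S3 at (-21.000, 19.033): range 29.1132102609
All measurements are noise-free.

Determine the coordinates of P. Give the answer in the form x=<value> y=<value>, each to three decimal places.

eq1: (x + 49.056)² + (y + 34.190)² = 48.8268967183²
eq2: (x − 21.344)² + (y − 46.358)² = 77.8780327803²
eq3: (x + 21.000)² + (y − 19.033)² = 29.1132102609²
eq3−eq2, eq3−eq1 (x²,y² cancel):
  84.688·x + 54.650·y = -3416.033567
  -56.112·x − 106.446·y = 1235.705316
det = 84.688·-106.446 − 54.650·-56.112 = -5948.178048
x = (-3416.033567·-106.446 − 54.650·1235.705316) / -5948.178048 = -49.778573
y = (84.688·1235.705316 − -3416.033567·-56.112) / -5948.178048 = 14.631550

x=-49.779 y=14.632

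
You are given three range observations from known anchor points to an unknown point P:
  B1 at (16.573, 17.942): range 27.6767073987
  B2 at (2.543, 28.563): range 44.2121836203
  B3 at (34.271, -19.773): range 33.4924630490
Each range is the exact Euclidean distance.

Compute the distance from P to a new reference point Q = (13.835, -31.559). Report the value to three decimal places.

53.110

eq1: (x − 16.573)² + (y − 17.942)² = 27.6767073987²
eq2: (x − 2.543)² + (y − 28.563)² = 44.2121836203²
eq3: (x − 34.271)² + (y + 19.773)² = 33.4924630490²
eq1−eq2, eq1−eq3 (x²,y² cancel):
  -28.060·x + 21.242·y = -962.984923
  35.396·x − 75.430·y = 613.148328
det = -28.060·-75.430 − 21.242·35.396 = 1364.683968
x = (-962.984923·-75.430 − 21.242·613.148328) / 1364.683968 = 43.682975
y = (-28.060·613.148328 − -962.984923·35.396) / 1364.683968 = 12.369803
|P − Q| = √((43.682975 − 13.835)² + (12.369803 − -31.559)²) = 53.109711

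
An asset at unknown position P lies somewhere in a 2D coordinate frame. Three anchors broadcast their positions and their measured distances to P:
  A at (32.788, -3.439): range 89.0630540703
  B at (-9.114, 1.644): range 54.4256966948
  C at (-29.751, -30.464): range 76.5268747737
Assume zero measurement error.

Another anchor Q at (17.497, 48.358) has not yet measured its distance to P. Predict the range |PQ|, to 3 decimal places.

eq1: (x − 32.788)² + (y + 3.439)² = 89.0630540703²
eq2: (x + 9.114)² + (y − 1.644)² = 54.4256966948²
eq3: (x + 29.751)² + (y + 30.464)² = 76.5268747737²
eq2−eq1, eq2−eq3 (x²,y² cancel):
  83.804·x − 10.166·y = -3968.959207
  -41.274·x − 64.216·y = -1166.796537
det = 83.804·-64.216 − -10.166·-41.274 = -5801.149148
x = (-3968.959207·-64.216 − -10.166·-1166.796537) / -5801.149148 = -41.889809
y = (83.804·-1166.796537 − -3968.959207·-41.274) / -5801.149148 = 45.094003
|P − Q| = √((-41.889809 − 17.497)² + (45.094003 − 48.358)²) = 59.476439

59.476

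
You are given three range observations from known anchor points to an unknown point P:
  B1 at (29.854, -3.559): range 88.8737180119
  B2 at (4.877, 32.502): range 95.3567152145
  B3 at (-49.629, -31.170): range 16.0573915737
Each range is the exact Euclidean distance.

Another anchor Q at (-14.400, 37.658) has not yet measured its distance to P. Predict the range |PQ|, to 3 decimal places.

eq1: (x − 29.854)² + (y + 3.559)² = 88.8737180119²
eq2: (x − 4.877)² + (y − 32.502)² = 95.3567152145²
eq3: (x + 49.629)² + (y + 31.170)² = 16.0573915737²
eq2−eq3, eq2−eq1 (x²,y² cancel):
  -109.012·x − 127.344·y = 11189.504720
  49.954·x − 72.122·y = 1018.128047
det = -109.012·-72.122 − -127.344·49.954 = 14223.505640
x = (11189.504720·-72.122 − -127.344·1018.128047) / 14223.505640 = -47.622364
y = (-109.012·1018.128047 − 11189.504720·49.954) / 14223.505640 = -47.101517
|P − Q| = √((-47.622364 − -14.400)² + (-47.101517 − 37.658)²) = 91.037911

91.038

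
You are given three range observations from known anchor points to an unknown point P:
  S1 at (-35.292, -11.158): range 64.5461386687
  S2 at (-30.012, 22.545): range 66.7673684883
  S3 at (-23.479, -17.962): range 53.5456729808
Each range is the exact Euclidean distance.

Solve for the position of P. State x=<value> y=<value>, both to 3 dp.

eq1: (x + 35.292)² + (y + 11.158)² = 64.5461386687²
eq2: (x + 30.012)² + (y − 22.545)² = 66.7673684883²
eq3: (x + 23.479)² + (y + 17.962)² = 53.5456729808²
eq2−eq1, eq2−eq3 (x²,y² cancel):
  -10.560·x − 67.406·y = 252.706537
  13.066·x − 81.014·y = 1055.642116
det = -10.560·-81.014 − -67.406·13.066 = 1736.234636
x = (252.706537·-81.014 − -67.406·1055.642116) / 1736.234636 = 29.191818
y = (-10.560·1055.642116 − 252.706537·13.066) / 1736.234636 = -8.322288

x=29.192 y=-8.322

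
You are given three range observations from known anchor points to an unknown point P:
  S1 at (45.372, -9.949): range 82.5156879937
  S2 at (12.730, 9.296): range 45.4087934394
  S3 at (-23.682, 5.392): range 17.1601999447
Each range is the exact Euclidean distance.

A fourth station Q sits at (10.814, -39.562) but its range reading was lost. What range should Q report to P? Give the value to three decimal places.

73.557

eq1: (x − 45.372)² + (y + 9.949)² = 82.5156879937²
eq2: (x − 12.730)² + (y − 9.296)² = 45.4087934394²
eq3: (x + 23.682)² + (y − 5.392)² = 17.1601999447²
eq3−eq1, eq3−eq2 (x²,y² cancel):
  138.108·x − 30.682·y = -4946.676106
  72.824·x + 7.808·y = -2108.928331
det = 138.108·7.808 − -30.682·72.824 = 3312.733232
x = (-4946.676106·7.808 − -30.682·-2108.928331) / 3312.733232 = -31.191701
y = (138.108·-2108.928331 − -4946.676106·72.824) / 3312.733232 = 20.821739
|P − Q| = √((-31.191701 − 10.814)² + (20.821739 − -39.562)²) = 73.557290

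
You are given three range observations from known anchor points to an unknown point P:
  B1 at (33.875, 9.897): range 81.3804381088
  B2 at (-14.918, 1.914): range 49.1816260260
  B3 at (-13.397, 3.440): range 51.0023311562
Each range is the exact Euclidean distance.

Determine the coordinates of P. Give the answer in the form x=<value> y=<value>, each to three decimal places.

x=-25.075 y=-46.207

eq1: (x − 33.875)² + (y − 9.897)² = 81.3804381088²
eq2: (x + 14.918)² + (y − 1.914)² = 49.1816260260²
eq3: (x + 13.397)² + (y − 3.440)² = 51.0023311562²
eq3−eq1, eq3−eq2 (x²,y² cancel):
  94.544·x + 12.914·y = -2967.384898
  -3.042·x − 3.052·y = 217.302356
det = 94.544·-3.052 − 12.914·-3.042 = -249.263900
x = (-2967.384898·-3.052 − 12.914·217.302356) / -249.263900 = -25.074694
y = (94.544·217.302356 − -2967.384898·-3.042) / -249.263900 = -46.207449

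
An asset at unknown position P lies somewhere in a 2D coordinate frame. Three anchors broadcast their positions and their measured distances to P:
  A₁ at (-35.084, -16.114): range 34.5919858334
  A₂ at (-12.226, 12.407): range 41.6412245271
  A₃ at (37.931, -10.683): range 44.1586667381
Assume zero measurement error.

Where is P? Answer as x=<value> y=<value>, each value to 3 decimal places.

eq1: (x + 35.084)² + (y + 16.114)² = 34.5919858334²
eq2: (x + 12.226)² + (y − 12.407)² = 41.6412245271²
eq3: (x − 37.931)² + (y + 10.683)² = 44.1586667381²
eq3−eq1, eq3−eq2 (x²,y² cancel):
  -146.030·x − 10.862·y = 691.043166
  -100.314·x + 46.180·y = -1033.482257
det = -146.030·46.180 − -10.862·-100.314 = -7833.276068
x = (691.043166·46.180 − -10.862·-1033.482257) / -7833.276068 = -2.640873
y = (-146.030·-1033.482257 − 691.043166·-100.314) / -7833.276068 = -28.116042

x=-2.641 y=-28.116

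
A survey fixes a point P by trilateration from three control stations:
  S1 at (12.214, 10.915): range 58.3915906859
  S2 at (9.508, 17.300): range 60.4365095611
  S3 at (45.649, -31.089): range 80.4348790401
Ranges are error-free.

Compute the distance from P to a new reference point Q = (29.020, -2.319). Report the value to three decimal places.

67.149

eq1: (x − 12.214)² + (y − 10.915)² = 58.3915906859²
eq2: (x − 9.508)² + (y − 17.300)² = 60.4365095611²
eq3: (x − 45.649)² + (y + 31.089)² = 80.4348790401²
eq1−eq3, eq1−eq2 (x²,y² cancel):
  66.870·x − 84.008·y = -278.153802
  -5.412·x + 12.770·y = -121.620782
det = 66.870·12.770 − -84.008·-5.412 = 399.278604
x = (-278.153802·12.770 − -84.008·-121.620782) / 399.278604 = -34.485050
y = (66.870·-121.620782 − -278.153802·-5.412) / 399.278604 = -24.138909
|P − Q| = √((-34.485050 − 29.020)² + (-24.138909 − -2.319)²) = 67.149087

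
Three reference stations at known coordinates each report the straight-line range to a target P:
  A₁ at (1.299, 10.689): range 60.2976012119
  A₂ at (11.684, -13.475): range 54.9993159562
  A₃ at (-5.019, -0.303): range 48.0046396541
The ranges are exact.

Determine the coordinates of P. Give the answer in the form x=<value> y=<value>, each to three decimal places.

eq1: (x − 1.299)² + (y − 10.689)² = 60.2976012119²
eq2: (x − 11.684)² + (y + 13.475)² = 54.9993159562²
eq3: (x + 5.019)² + (y + 0.303)² = 48.0046396541²
eq2−eq3, eq2−eq1 (x²,y² cancel):
  -33.406·x + 26.344·y = 427.670016
  -20.770·x + 48.328·y = -813.025315
det = -33.406·48.328 − 26.344·-20.770 = -1067.280288
x = (427.670016·48.328 − 26.344·-813.025315) / -1067.280288 = -39.433667
y = (-33.406·-813.025315 − 427.670016·-20.770) / -1067.280288 = -33.770538

x=-39.434 y=-33.771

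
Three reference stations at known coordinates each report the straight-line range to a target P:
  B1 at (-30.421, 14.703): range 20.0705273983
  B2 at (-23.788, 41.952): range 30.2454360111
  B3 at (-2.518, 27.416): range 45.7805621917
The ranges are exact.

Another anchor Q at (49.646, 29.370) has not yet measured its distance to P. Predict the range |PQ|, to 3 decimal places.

eq1: (x + 30.421)² + (y − 14.703)² = 20.0705273983²
eq2: (x + 23.788)² + (y − 41.952)² = 30.2454360111²
eq3: (x + 2.518)² + (y − 27.416)² = 45.7805621917²
eq1−eq2, eq1−eq3 (x²,y² cancel):
  13.266·x + 54.498·y = 672.263469
  55.806·x + 25.426·y = -2076.671875
det = 13.266·25.426 − 54.498·55.806 = -2704.014072
x = (672.263469·25.426 − 54.498·-2076.671875) / -2704.014072 = -48.175576
y = (13.266·-2076.671875 − 672.263469·55.806) / -2704.014072 = 24.062546
|P − Q| = √((-48.175576 − 49.646)² + (24.062546 − 29.370)²) = 97.965452

97.965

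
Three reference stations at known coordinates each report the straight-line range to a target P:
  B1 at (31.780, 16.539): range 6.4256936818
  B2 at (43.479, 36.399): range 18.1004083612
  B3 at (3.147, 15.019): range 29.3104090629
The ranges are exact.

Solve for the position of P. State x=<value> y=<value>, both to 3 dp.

x=31.364 y=22.951

eq1: (x − 31.780)² + (y − 16.539)² = 6.4256936818²
eq2: (x − 43.479)² + (y − 36.399)² = 18.1004083612²
eq3: (x − 3.147)² + (y − 15.019)² = 29.3104090629²
eq1−eq3, eq1−eq2 (x²,y² cancel):
  -57.266·x − 3.040·y = -1865.843491
  23.398·x + 39.720·y = 1645.468477
det = -57.266·39.720 − -3.040·23.398 = -2203.475600
x = (-1865.843491·39.720 − -3.040·1645.468477) / -2203.475600 = 31.363669
y = (-57.266·1645.468477 − -1865.843491·23.398) / -2203.475600 = 22.951192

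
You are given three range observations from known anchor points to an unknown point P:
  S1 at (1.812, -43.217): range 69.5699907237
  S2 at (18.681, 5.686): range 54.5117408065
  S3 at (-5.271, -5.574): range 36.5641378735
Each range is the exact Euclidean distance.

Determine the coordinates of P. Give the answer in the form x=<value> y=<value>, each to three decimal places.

x=-34.865 y=15.899

eq1: (x − 1.812)² + (y + 43.217)² = 69.5699907237²
eq2: (x − 18.681)² + (y − 5.686)² = 54.5117408065²
eq3: (x + 5.271)² + (y + 5.574)² = 36.5641378735²
eq2−eq1, eq2−eq3 (x²,y² cancel):
  -33.738·x − 97.806·y = -378.771648
  -47.904·x − 22.520·y = 1312.136267
det = -33.738·-22.520 − -97.806·-47.904 = -3925.518864
x = (-378.771648·-22.520 − -97.806·1312.136267) / -3925.518864 = -34.865388
y = (-33.738·1312.136267 − -378.771648·-47.904) / -3925.518864 = 15.899435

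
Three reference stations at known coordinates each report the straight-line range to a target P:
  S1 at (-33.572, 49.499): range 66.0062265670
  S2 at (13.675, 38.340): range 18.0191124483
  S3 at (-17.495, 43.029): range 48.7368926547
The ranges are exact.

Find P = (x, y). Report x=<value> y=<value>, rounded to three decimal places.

x=29.274 y=29.320

eq1: (x + 33.572)² + (y − 49.499)² = 66.0062265670²
eq2: (x − 13.675)² + (y − 38.340)² = 18.0191124483²
eq3: (x + 17.495)² + (y − 43.029)² = 48.7368926547²
eq3−eq1, eq3−eq2 (x²,y² cancel):
  -32.154·x + 12.940·y = -561.876921
  62.340·x − 9.378·y = 1549.987651
det = -32.154·-9.378 − 12.940·62.340 = -505.139388
x = (-561.876921·-9.378 − 12.940·1549.987651) / -505.139388 = 29.274214
y = (-32.154·1549.987651 − -561.876921·62.340) / -505.139388 = 29.320413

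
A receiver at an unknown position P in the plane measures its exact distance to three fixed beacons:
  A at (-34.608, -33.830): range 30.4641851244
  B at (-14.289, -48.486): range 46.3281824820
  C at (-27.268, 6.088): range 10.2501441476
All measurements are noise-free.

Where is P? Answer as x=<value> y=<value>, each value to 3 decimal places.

eq1: (x + 34.608)² + (y + 33.830)² = 30.4641851244²
eq2: (x + 14.289)² + (y + 48.486)² = 46.3281824820²
eq3: (x + 27.268)² + (y − 6.088)² = 10.2501441476²
eq2−eq3, eq2−eq1 (x²,y² cancel):
  -25.958·x + 109.148·y = 266.774888
  -40.638·x + 29.312·y = 1005.348764
det = -25.958·29.312 − 109.148·-40.638 = 3674.675528
x = (266.774888·29.312 − 109.148·1005.348764) / 3674.675528 = -27.733633
y = (-25.958·1005.348764 − 266.774888·-40.638) / 3674.675528 = -4.151563

x=-27.734 y=-4.152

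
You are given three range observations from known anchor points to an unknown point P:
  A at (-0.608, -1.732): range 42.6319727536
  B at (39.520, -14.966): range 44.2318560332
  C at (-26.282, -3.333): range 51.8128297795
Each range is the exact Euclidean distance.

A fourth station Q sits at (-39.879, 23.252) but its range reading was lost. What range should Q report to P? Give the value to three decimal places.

eq1: (x + 0.608)² + (y + 1.732)² = 42.6319727536²
eq2: (x − 39.520)² + (y + 14.966)² = 44.2318560332²
eq3: (x + 26.282)² + (y + 3.333)² = 51.8128297795²
eq2−eq1, eq2−eq3 (x²,y² cancel):
  -80.256·x + 26.468·y = -1643.470081
  -131.604·x + 23.266·y = -1812.071385
det = -80.256·23.266 − 26.468·-131.604 = 1616.058576
x = (-1643.470081·23.266 − 26.468·-1812.071385) / 1616.058576 = 6.017684
y = (-80.256·-1812.071385 − -1643.470081·-131.604) / 1616.058576 = -43.845957
|P − Q| = √((6.017684 − -39.879)² + (-43.845957 − 23.252)²) = 81.293552

81.294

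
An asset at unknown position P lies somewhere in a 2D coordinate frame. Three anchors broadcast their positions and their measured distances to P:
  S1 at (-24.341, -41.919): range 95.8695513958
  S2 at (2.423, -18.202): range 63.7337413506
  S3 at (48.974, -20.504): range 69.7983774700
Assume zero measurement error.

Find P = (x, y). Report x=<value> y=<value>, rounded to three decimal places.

eq1: (x + 24.341)² + (y + 41.919)² = 95.8695513958²
eq2: (x − 2.423)² + (y + 18.202)² = 63.7337413506²
eq3: (x − 48.974)² + (y + 20.504)² = 69.7983774700²
eq1−eq3, eq1−eq2 (x²,y² cancel):
  146.630·x + 42.830·y = 4788.337237
  53.528·x + 47.434·y = 3116.477989
det = 146.630·47.434 − 42.830·53.528 = 4662.643180
x = (4788.337237·47.434 − 42.830·3116.477989) / 4662.643180 = 20.085439
y = (146.630·3116.477989 − 4788.337237·53.528) / 4662.643180 = 43.035472

x=20.085 y=43.035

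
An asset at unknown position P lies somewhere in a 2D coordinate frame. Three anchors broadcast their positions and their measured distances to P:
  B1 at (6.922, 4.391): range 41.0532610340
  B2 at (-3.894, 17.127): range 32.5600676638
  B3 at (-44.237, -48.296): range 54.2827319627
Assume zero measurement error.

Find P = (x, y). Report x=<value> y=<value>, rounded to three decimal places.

eq1: (x − 6.922)² + (y − 4.391)² = 41.0532610340²
eq2: (x + 3.894)² + (y − 17.127)² = 32.5600676638²
eq3: (x + 44.237)² + (y + 48.296)² = 54.2827319627²
eq3−eq1, eq3−eq2 (x²,y² cancel):
  102.318·x + 105.374·y = -2960.976072
  80.686·x + 130.846·y = -2094.461437
det = 102.318·130.846 − 105.374·80.686 = 4885.694464
x = (-2960.976072·130.846 − 105.374·-2094.461437) / 4885.694464 = -34.126181
y = (102.318·-2094.461437 − -2960.976072·80.686) / 4885.694464 = 5.036789

x=-34.126 y=5.037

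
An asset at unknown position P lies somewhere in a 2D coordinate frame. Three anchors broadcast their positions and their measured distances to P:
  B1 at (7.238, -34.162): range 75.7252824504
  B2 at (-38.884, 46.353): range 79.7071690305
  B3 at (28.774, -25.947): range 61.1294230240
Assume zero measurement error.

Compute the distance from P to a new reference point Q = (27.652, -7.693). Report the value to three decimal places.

43.608

eq1: (x − 7.238)² + (y + 34.162)² = 75.7252824504²
eq2: (x + 38.884)² + (y − 46.353)² = 79.7071690305²
eq3: (x − 28.774)² + (y + 25.947)² = 61.1294230240²
eq2−eq1, eq2−eq3 (x²,y² cancel):
  92.244·x − 161.030·y = -1822.220784
  135.316·x − 144.600·y = 457.050256
det = 92.244·-144.600 − -161.030·135.316 = 8451.453080
x = (-1822.220784·-144.600 − -161.030·457.050256) / 8451.453080 = 39.885677
y = (92.244·457.050256 − -1822.220784·135.316) / 8451.453080 = 34.164039
|P − Q| = √((39.885677 − 27.652)² + (34.164039 − -7.693)²) = 43.608194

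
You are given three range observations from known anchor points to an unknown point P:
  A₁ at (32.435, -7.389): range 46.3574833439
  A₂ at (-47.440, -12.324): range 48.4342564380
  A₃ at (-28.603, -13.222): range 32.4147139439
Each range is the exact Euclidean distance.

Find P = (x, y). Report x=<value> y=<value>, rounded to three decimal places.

eq1: (x − 32.435)² + (y + 7.389)² = 46.3574833439²
eq2: (x + 47.440)² + (y + 12.324)² = 48.4342564380²
eq3: (x + 28.603)² + (y + 13.222)² = 32.4147139439²
eq2−eq3, eq2−eq1 (x²,y² cancel):
  37.674·x − 1.796·y = -114.318166
  159.750·x + 9.870·y = -1098.947095
det = 37.674·9.870 − -1.796·159.750 = 658.753380
x = (-114.318166·9.870 − -1.796·-1098.947095) / 658.753380 = -4.708939
y = (37.674·-1098.947095 − -114.318166·159.750) / 658.753380 = -35.126052

x=-4.709 y=-35.126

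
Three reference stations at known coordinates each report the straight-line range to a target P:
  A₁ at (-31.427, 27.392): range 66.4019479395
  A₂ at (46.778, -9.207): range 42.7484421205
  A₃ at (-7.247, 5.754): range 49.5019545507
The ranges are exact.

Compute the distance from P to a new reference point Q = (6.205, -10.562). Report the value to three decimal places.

eq1: (x + 31.427)² + (y − 27.392)² = 66.4019479395²
eq2: (x − 46.778)² + (y + 9.207)² = 42.7484421205²
eq3: (x + 7.247)² + (y − 5.754)² = 49.5019545507²
eq1−eq2, eq1−eq3 (x²,y² cancel):
  156.410·x − 73.198·y = 3116.761526
  48.360·x − 43.276·y = 306.424718
det = 156.410·-43.276 − -73.198·48.360 = -3228.943880
x = (3116.761526·-43.276 − -73.198·306.424718) / -3228.943880 = 34.826030
y = (156.410·306.424718 − 3116.761526·48.360) / -3228.943880 = 31.836632
|P − Q| = √((34.826030 − 6.205)² + (31.836632 − -10.562)²) = 51.154739

51.155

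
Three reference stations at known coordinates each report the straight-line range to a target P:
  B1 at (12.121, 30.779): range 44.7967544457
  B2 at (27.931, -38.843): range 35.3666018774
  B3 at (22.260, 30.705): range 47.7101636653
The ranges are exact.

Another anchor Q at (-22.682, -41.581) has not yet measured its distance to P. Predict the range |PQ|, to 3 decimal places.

38.670

eq1: (x − 12.121)² + (y − 30.779)² = 44.7967544457²
eq2: (x − 27.931)² + (y + 38.843)² = 35.3666018774²
eq3: (x − 22.260)² + (y − 30.705)² = 47.7101636653²
eq2−eq1, eq2−eq3 (x²,y² cancel):
  -31.620·x + 139.244·y = -1950.606609
  -11.342·x + 139.096·y = -1876.077974
det = -31.620·139.096 − 139.244·-11.342 = -2818.910072
x = (-1950.606609·139.096 − 139.244·-1876.077974) / -2818.910072 = 3.579034
y = (-31.620·-1876.077974 − -1950.606609·-11.342) / -2818.910072 = -13.195811
|P − Q| = √((3.579034 − -22.682)² + (-13.195811 − -41.581)²) = 38.669896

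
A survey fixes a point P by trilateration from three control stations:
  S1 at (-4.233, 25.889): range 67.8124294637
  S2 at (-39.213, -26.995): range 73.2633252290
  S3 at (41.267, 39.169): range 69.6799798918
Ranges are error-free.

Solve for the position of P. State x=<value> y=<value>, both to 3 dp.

x=33.983 y=-30.129

eq1: (x + 4.233)² + (y − 25.889)² = 67.8124294637²
eq2: (x + 39.213)² + (y + 26.995)² = 73.2633252290²
eq3: (x − 41.267)² + (y − 39.169)² = 69.6799798918²
eq1−eq3, eq1−eq2 (x²,y² cancel):
  91.000·x + 26.560·y = 2292.243232
  -69.960·x − 105.768·y = 809.241550
det = 91.000·-105.768 − 26.560·-69.960 = -7766.750400
x = (2292.243232·-105.768 − 26.560·809.241550) / -7766.750400 = 33.983252
y = (91.000·809.241550 − 2292.243232·-69.960) / -7766.750400 = -30.129244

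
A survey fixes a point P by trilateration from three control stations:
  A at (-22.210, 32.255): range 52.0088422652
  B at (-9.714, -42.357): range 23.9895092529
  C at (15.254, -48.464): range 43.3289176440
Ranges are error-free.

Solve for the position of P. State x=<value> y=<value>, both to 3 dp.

eq1: (x + 22.210)² + (y − 32.255)² = 52.0088422652²
eq2: (x + 9.714)² + (y + 42.357)² = 23.9895092529²
eq3: (x − 15.254)² + (y + 48.464)² = 43.3289176440²
eq1−eq3, eq1−eq2 (x²,y² cancel):
  74.928·x − 161.438·y = 1875.299257
  24.992·x − 149.224·y = 2484.231240
det = 74.928·-149.224 − -161.438·24.992 = -7146.397376
x = (1875.299257·-149.224 − -161.438·2484.231240) / -7146.397376 = -16.960947
y = (74.928·2484.231240 − 1875.299257·24.992) / -7146.397376 = -19.488281

x=-16.961 y=-19.488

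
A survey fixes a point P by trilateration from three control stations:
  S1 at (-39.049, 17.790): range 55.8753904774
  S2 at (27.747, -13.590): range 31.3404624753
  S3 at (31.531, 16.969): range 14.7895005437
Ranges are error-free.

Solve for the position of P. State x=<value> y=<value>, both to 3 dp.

x=16.790 y=15.773

eq1: (x + 39.049)² + (y − 17.790)² = 55.8753904774²
eq2: (x − 27.747)² + (y + 13.590)² = 31.3404624753²
eq3: (x − 31.531)² + (y − 16.969)² = 14.7895005437²
eq3−eq2, eq3−eq1 (x²,y² cancel):
  -7.568·x − 61.118·y = -1091.062075
  -141.160·x + 1.642·y = -2344.172356
det = -7.568·1.642 − -61.118·-141.160 = -8639.843536
x = (-1091.062075·1.642 − -61.118·-2344.172356) / -8639.843536 = 16.789963
y = (-7.568·-2344.172356 − -1091.062075·-141.160) / -8639.843536 = 15.772696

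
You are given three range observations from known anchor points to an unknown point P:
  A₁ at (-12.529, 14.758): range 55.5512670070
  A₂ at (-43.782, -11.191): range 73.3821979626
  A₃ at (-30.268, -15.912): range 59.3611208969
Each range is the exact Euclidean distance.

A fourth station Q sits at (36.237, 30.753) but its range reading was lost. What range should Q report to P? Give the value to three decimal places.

eq1: (x + 12.529)² + (y − 14.758)² = 55.5512670070²
eq2: (x + 43.782)² + (y + 11.191)² = 73.3821979626²
eq3: (x + 30.268)² + (y + 15.912)² = 59.3611208969²
eq1−eq3, eq1−eq2 (x²,y² cancel):
  -35.478·x − 61.340·y = 356.769755
  -62.506·x − 51.898·y = -631.676112
det = -35.478·-51.898 − -61.340·-62.506 = -1992.880796
x = (356.769755·-51.898 − -61.340·-631.676112) / -1992.880796 = 28.733605
y = (-35.478·-631.676112 − 356.769755·-62.506) / -1992.880796 = -22.435288
|P − Q| = √((28.733605 − 36.237)² + (-22.435288 − 30.753)²) = 53.714942

53.715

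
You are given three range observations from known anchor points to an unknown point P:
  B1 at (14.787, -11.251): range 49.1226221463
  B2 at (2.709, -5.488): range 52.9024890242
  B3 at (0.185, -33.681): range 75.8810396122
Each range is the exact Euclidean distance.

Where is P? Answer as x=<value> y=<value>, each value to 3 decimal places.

x=42.643 y=29.210

eq1: (x − 14.787)² + (y + 11.251)² = 49.1226221463²
eq2: (x − 2.709)² + (y + 5.488)² = 52.9024890242²
eq3: (x − 0.185)² + (y + 33.681)² = 75.8810396122²
eq2−eq3, eq2−eq1 (x²,y² cancel):
  -5.048·x − 56.386·y = -1862.271667
  24.156·x − 11.526·y = 693.424883
det = -5.048·-11.526 − -56.386·24.156 = 1420.243464
x = (-1862.271667·-11.526 − -56.386·693.424883) / 1420.243464 = 42.643392
y = (-5.048·693.424883 − -1862.271667·24.156) / 1420.243464 = 29.209517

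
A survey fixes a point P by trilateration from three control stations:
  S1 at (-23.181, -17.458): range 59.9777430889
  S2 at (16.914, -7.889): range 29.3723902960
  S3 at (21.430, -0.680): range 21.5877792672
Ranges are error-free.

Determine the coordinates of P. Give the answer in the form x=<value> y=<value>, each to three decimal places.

x=22.967 y=20.853

eq1: (x + 23.181)² + (y + 17.458)² = 59.9777430889²
eq2: (x − 16.914)² + (y + 7.889)² = 29.3723902960²
eq3: (x − 21.430)² + (y + 0.680)² = 21.5877792672²
eq1−eq3, eq1−eq2 (x²,y² cancel):
  89.222·x + 33.556·y = 2748.864227
  80.190·x + 19.138·y = 2240.771546
det = 89.222·19.138 − 33.556·80.190 = -983.325004
x = (2748.864227·19.138 − 33.556·2240.771546) / -983.325004 = 22.966533
y = (89.222·2240.771546 − 2748.864227·80.190) / -983.325004 = 20.853028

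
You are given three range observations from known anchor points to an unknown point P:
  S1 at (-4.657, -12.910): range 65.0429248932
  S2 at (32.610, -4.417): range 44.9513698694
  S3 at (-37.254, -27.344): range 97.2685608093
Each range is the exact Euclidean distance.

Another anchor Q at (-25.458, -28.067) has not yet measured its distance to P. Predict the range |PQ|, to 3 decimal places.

eq1: (x + 4.657)² + (y + 12.910)² = 65.0429248932²
eq2: (x − 32.610)² + (y + 4.417)² = 44.9513698694²
eq3: (x + 37.254)² + (y + 27.344)² = 97.2685608093²
eq1−eq2, eq1−eq3 (x²,y² cancel):
  74.534·x + 16.986·y = 3104.522666
  -65.194·x − 28.868·y = -3283.391740
det = 74.534·-28.868 − 16.986·-65.194 = -1044.262228
x = (3104.522666·-28.868 − 16.986·-3283.391740) / -1044.262228 = 32.414912
y = (74.534·-3283.391740 − 3104.522666·-65.194) / -1044.262228 = 40.533947
|P − Q| = √((32.414912 − -25.458)² + (40.533947 − -28.067)²) = 89.751679

89.752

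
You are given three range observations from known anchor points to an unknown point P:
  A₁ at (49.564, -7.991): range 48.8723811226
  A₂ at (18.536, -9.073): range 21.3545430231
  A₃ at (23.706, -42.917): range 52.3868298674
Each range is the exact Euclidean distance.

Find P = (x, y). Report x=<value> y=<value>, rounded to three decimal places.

x=2.438 y=4.959

eq1: (x − 49.564)² + (y + 7.991)² = 48.8723811226²
eq2: (x − 18.536)² + (y + 9.073)² = 21.3545430231²
eq3: (x − 23.706)² + (y + 42.917)² = 52.3868298674²
eq3−eq2, eq3−eq1 (x²,y² cancel):
  -10.340·x + 67.688·y = 310.422736
  51.716·x + 69.852·y = 472.473159
det = -10.340·69.852 − 67.688·51.716 = -4222.822288
x = (310.422736·69.852 − 67.688·472.473159) / -4222.822288 = 2.438444
y = (-10.340·472.473159 − 310.422736·51.716) / -4222.822288 = 4.958578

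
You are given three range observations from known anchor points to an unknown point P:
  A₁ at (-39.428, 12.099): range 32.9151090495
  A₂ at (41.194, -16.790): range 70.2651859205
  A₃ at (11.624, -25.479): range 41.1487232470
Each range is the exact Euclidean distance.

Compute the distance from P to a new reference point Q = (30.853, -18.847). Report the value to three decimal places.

eq1: (x + 39.428)² + (y − 12.099)² = 32.9151090495²
eq2: (x − 41.194)² + (y + 16.790)² = 70.2651859205²
eq3: (x − 11.624)² + (y + 25.479)² = 41.1487232470²
eq2−eq1, eq2−eq3 (x²,y² cancel):
  -161.244·x + 57.778·y = 3575.895198
  -59.140·x − 17.378·y = 2049.426009
det = -161.244·-17.378 − 57.778·-59.140 = 6219.089152
x = (3575.895198·-17.378 − 57.778·2049.426009) / 6219.089152 = -29.032168
y = (-161.244·2049.426009 − 3575.895198·-59.140) / 6219.089152 = -19.131291
|P − Q| = √((-29.032168 − 30.853)² + (-19.131291 − -18.847)²) = 59.885843

59.886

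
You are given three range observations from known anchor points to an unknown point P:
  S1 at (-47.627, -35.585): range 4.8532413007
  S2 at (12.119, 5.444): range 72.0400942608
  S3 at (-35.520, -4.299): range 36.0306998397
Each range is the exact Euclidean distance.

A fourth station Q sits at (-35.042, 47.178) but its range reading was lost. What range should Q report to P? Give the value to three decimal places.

86.901

eq1: (x + 47.627)² + (y + 35.585)² = 4.8532413007²
eq2: (x − 12.119)² + (y − 5.444)² = 72.0400942608²
eq3: (x + 35.520)² + (y + 4.299)² = 36.0306998397²
eq1−eq2, eq1−eq3 (x²,y² cancel):
  119.492·x + 82.058·y = -8524.337287
  24.214·x + 62.572·y = -3529.128933
det = 119.492·62.572 − 82.058·24.214 = 5489.901012
x = (-8524.337287·62.572 − 82.058·-3529.128933) / 5489.901012 = -44.407280
y = (119.492·-3529.128933 − -8524.337287·24.214) / 5489.901012 = -39.216440
|P − Q| = √((-44.407280 − -35.042)² + (-39.216440 − 47.178)²) = 86.900562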